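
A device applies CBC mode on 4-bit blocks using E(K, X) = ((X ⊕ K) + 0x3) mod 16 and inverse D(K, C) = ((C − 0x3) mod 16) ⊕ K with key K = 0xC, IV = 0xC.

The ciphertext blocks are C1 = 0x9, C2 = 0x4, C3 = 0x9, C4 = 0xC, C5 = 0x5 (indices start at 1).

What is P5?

CBC decryption: P_i = D(K, C_i) ⊕ C_{i−1}, with C_{0} = IV.
P5: D(K, 0x5) = 0xE; 0xE ⊕ 0xC = 0x2.

P5 = 0x2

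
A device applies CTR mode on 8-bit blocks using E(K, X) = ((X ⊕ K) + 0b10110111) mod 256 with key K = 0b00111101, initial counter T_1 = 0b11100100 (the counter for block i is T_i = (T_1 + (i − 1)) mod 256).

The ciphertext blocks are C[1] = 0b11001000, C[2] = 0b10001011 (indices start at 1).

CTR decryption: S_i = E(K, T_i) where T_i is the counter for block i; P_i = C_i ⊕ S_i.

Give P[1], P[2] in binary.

P[1]: T = 0b11100100, S = E(K, T) = 0b10010000; 0b11001000 ⊕ 0b10010000 = 0b01011000.
P[2]: T = 0b11100101, S = E(K, T) = 0b10001111; 0b10001011 ⊕ 0b10001111 = 0b00000100.

P[1] = 0b01011000, P[2] = 0b00000100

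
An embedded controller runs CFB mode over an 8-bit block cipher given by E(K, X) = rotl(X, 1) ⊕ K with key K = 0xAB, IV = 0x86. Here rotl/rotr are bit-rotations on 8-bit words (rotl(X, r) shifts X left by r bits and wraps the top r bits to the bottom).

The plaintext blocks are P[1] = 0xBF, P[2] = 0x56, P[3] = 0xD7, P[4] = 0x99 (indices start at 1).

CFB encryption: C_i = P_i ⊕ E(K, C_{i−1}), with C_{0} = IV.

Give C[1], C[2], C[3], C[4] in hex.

C[1] = 0x19, C[2] = 0xCF, C[3] = 0xE3, C[4] = 0xF5

C[1]: E(K, 0x86) = 0xA6; 0xBF ⊕ 0xA6 = 0x19.
C[2]: E(K, 0x19) = 0x99; 0x56 ⊕ 0x99 = 0xCF.
C[3]: E(K, 0xCF) = 0x34; 0xD7 ⊕ 0x34 = 0xE3.
C[4]: E(K, 0xE3) = 0x6C; 0x99 ⊕ 0x6C = 0xF5.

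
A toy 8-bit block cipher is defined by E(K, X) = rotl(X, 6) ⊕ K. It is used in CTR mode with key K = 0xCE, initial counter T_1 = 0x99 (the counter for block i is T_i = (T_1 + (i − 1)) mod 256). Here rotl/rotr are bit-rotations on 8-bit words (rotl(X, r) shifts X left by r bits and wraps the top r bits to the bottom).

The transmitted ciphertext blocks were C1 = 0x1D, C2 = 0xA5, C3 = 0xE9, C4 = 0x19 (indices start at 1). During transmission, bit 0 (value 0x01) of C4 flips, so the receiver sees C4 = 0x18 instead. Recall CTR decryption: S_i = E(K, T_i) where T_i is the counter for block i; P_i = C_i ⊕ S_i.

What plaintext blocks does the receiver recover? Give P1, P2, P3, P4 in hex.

Only C4 changed, to 0x18. In CTR, a change in C_i flips the same bit in P_i only; the keystream is unaffected. Decrypting the received ciphertext:
P1: T = 0x99, S = E(K, T) = 0xA8; 0x1D ⊕ 0xA8 = 0xB5.
P2: T = 0x9A, S = E(K, T) = 0x68; 0xA5 ⊕ 0x68 = 0xCD.
P3: T = 0x9B, S = E(K, T) = 0x28; 0xE9 ⊕ 0x28 = 0xC1.
P4: T = 0x9C, S = E(K, T) = 0xE9; 0x18 ⊕ 0xE9 = 0xF1.
Blocks that differ from the original plaintext: P4.

P1 = 0xB5, P2 = 0xCD, P3 = 0xC1, P4 = 0xF1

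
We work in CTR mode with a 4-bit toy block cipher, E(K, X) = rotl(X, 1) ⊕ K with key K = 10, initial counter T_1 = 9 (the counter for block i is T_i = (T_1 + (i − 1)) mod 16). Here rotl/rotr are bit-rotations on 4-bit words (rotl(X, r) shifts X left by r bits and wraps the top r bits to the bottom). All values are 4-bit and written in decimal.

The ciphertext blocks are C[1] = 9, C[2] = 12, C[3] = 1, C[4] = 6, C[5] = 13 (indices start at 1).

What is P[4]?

P[4] = 5

CTR decryption: S_i = E(K, T_i) where T_i is the counter for block i; P_i = C_i ⊕ S_i.
P[4]: T = 12, S = E(K, T) = 3; 6 ⊕ 3 = 5.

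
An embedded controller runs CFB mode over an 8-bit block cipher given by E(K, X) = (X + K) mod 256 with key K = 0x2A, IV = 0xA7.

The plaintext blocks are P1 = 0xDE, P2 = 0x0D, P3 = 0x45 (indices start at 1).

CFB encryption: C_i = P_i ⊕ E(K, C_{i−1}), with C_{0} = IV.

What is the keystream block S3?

0x5E

C1: E(K, 0xA7) = 0xD1; 0xDE ⊕ 0xD1 = 0x0F.
C2: E(K, 0x0F) = 0x39; 0x0D ⊕ 0x39 = 0x34.
C3: E(K, 0x34) = 0x5E; 0x45 ⊕ 0x5E = 0x1B.
So S3 = 0x5E.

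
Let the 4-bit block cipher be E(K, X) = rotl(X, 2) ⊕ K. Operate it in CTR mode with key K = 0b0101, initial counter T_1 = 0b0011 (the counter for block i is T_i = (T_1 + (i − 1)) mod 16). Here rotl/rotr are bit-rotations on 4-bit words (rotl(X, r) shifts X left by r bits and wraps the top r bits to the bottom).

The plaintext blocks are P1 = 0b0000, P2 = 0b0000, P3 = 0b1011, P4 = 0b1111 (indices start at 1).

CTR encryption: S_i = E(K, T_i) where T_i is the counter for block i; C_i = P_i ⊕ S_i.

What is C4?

C4 = 0b0011

C1: T = 0b0011, S = E(K, T) = 0b1001; 0b0000 ⊕ 0b1001 = 0b1001.
C2: T = 0b0100, S = E(K, T) = 0b0100; 0b0000 ⊕ 0b0100 = 0b0100.
C3: T = 0b0101, S = E(K, T) = 0b0000; 0b1011 ⊕ 0b0000 = 0b1011.
C4: T = 0b0110, S = E(K, T) = 0b1100; 0b1111 ⊕ 0b1100 = 0b0011.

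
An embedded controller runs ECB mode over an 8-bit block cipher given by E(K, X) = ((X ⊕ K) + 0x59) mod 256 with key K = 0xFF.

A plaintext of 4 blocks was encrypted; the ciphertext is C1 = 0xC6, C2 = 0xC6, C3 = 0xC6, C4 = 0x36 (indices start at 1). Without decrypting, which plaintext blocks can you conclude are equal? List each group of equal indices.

P1 = P2 = P3

ECB encrypts each block independently with the same key, so equal ciphertext blocks imply equal plaintext blocks.
C1 = C2 = C3 = 0xC6, so P1 = P2 = P3.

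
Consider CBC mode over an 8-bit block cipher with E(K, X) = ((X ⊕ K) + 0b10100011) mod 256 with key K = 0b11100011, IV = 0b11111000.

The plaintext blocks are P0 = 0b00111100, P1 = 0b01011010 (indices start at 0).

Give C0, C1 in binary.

C0 = 0b11001010, C1 = 0b00010110

CBC encryption: C_i = E(K, P_i ⊕ C_{i−1}), with C_{−1} = IV.
C0: P0 ⊕ 0b11111000 = 0b11000100; E(K, 0b11000100) = 0b11001010.
C1: P1 ⊕ 0b11001010 = 0b10010000; E(K, 0b10010000) = 0b00010110.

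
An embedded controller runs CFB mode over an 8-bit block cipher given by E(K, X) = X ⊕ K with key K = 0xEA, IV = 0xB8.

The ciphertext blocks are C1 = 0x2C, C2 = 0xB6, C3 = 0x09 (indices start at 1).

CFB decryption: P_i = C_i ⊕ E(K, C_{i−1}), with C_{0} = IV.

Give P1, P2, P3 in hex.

P1: E(K, 0xB8) = 0x52; 0x2C ⊕ 0x52 = 0x7E.
P2: E(K, 0x2C) = 0xC6; 0xB6 ⊕ 0xC6 = 0x70.
P3: E(K, 0xB6) = 0x5C; 0x09 ⊕ 0x5C = 0x55.

P1 = 0x7E, P2 = 0x70, P3 = 0x55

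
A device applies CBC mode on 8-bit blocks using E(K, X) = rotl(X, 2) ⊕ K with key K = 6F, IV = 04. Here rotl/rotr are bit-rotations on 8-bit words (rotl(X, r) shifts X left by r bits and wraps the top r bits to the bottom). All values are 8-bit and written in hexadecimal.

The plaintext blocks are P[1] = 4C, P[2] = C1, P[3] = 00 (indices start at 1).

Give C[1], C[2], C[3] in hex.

C[1] = 4E, C[2] = 51, C[3] = 2A

CBC encryption: C_i = E(K, P_i ⊕ C_{i−1}), with C_{0} = IV.
C[1]: P[1] ⊕ 04 = 48; E(K, 48) = 4E.
C[2]: P[2] ⊕ 4E = 8F; E(K, 8F) = 51.
C[3]: P[3] ⊕ 51 = 51; E(K, 51) = 2A.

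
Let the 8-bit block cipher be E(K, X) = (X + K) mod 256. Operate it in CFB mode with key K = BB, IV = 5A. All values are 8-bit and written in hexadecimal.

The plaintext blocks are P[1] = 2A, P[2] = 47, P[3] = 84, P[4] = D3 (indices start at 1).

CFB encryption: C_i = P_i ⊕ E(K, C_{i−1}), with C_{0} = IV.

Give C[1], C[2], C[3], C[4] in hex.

C[1]: E(K, 5A) = 15; 2A ⊕ 15 = 3F.
C[2]: E(K, 3F) = FA; 47 ⊕ FA = BD.
C[3]: E(K, BD) = 78; 84 ⊕ 78 = FC.
C[4]: E(K, FC) = B7; D3 ⊕ B7 = 64.

C[1] = 3F, C[2] = BD, C[3] = FC, C[4] = 64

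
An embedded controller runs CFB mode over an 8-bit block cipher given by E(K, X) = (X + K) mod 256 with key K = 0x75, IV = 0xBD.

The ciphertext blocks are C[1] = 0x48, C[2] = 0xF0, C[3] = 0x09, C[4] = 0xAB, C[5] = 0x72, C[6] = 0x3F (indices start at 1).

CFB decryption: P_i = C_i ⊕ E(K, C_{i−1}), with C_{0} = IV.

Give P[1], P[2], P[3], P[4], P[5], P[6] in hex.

P[1]: E(K, 0xBD) = 0x32; 0x48 ⊕ 0x32 = 0x7A.
P[2]: E(K, 0x48) = 0xBD; 0xF0 ⊕ 0xBD = 0x4D.
P[3]: E(K, 0xF0) = 0x65; 0x09 ⊕ 0x65 = 0x6C.
P[4]: E(K, 0x09) = 0x7E; 0xAB ⊕ 0x7E = 0xD5.
P[5]: E(K, 0xAB) = 0x20; 0x72 ⊕ 0x20 = 0x52.
P[6]: E(K, 0x72) = 0xE7; 0x3F ⊕ 0xE7 = 0xD8.

P[1] = 0x7A, P[2] = 0x4D, P[3] = 0x6C, P[4] = 0xD5, P[5] = 0x52, P[6] = 0xD8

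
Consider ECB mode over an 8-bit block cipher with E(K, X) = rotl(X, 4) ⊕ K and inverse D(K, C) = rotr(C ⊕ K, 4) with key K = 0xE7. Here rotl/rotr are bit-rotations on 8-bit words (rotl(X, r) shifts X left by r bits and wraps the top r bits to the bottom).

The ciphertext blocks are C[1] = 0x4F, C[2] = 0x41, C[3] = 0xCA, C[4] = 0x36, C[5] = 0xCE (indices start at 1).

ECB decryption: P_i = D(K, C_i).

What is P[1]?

P[1] = 0x8A

P[1]: D(K, 0x4F) = 0x8A.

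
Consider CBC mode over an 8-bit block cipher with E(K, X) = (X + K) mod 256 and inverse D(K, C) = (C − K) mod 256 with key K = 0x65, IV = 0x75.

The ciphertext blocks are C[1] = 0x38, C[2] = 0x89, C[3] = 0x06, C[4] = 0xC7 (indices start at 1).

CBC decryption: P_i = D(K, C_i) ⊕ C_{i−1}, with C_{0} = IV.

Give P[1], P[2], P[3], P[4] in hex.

P[1] = 0xA6, P[2] = 0x1C, P[3] = 0x28, P[4] = 0x64

P[1]: D(K, 0x38) = 0xD3; 0xD3 ⊕ 0x75 = 0xA6.
P[2]: D(K, 0x89) = 0x24; 0x24 ⊕ 0x38 = 0x1C.
P[3]: D(K, 0x06) = 0xA1; 0xA1 ⊕ 0x89 = 0x28.
P[4]: D(K, 0xC7) = 0x62; 0x62 ⊕ 0x06 = 0x64.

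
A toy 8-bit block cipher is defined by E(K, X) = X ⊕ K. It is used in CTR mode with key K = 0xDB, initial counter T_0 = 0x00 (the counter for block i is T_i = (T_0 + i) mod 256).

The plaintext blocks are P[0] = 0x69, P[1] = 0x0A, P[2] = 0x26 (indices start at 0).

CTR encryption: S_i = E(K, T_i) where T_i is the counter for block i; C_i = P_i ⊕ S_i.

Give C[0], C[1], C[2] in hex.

C[0]: T = 0x00, S = E(K, T) = 0xDB; 0x69 ⊕ 0xDB = 0xB2.
C[1]: T = 0x01, S = E(K, T) = 0xDA; 0x0A ⊕ 0xDA = 0xD0.
C[2]: T = 0x02, S = E(K, T) = 0xD9; 0x26 ⊕ 0xD9 = 0xFF.

C[0] = 0xB2, C[1] = 0xD0, C[2] = 0xFF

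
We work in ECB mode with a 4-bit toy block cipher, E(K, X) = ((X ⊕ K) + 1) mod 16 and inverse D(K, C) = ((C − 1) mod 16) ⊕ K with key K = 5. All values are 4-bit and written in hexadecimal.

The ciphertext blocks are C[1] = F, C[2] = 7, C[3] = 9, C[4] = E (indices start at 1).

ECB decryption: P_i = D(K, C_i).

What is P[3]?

P[3]: D(K, 9) = D.

P[3] = D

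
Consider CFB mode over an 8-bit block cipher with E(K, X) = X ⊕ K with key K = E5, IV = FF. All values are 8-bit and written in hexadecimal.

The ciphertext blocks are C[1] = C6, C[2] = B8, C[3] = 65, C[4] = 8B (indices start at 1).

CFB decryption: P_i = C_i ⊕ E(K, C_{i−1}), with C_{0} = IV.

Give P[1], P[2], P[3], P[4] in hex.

P[1]: E(K, FF) = 1A; C6 ⊕ 1A = DC.
P[2]: E(K, C6) = 23; B8 ⊕ 23 = 9B.
P[3]: E(K, B8) = 5D; 65 ⊕ 5D = 38.
P[4]: E(K, 65) = 80; 8B ⊕ 80 = 0B.

P[1] = DC, P[2] = 9B, P[3] = 38, P[4] = 0B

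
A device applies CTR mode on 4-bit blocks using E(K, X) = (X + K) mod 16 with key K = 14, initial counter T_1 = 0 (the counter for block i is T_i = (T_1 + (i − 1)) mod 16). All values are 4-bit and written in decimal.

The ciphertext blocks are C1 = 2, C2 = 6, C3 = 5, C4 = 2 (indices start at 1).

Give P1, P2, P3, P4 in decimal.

CTR decryption: S_i = E(K, T_i) where T_i is the counter for block i; P_i = C_i ⊕ S_i.
P1: T = 0, S = E(K, T) = 14; 2 ⊕ 14 = 12.
P2: T = 1, S = E(K, T) = 15; 6 ⊕ 15 = 9.
P3: T = 2, S = E(K, T) = 0; 5 ⊕ 0 = 5.
P4: T = 3, S = E(K, T) = 1; 2 ⊕ 1 = 3.

P1 = 12, P2 = 9, P3 = 5, P4 = 3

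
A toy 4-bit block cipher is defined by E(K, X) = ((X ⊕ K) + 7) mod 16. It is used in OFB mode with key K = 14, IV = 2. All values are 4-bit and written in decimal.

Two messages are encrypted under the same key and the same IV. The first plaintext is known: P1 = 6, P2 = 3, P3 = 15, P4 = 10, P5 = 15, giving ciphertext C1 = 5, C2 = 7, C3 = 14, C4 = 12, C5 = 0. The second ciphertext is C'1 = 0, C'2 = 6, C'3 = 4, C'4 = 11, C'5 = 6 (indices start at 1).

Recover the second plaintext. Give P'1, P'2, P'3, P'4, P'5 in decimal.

P'1 = 3, P'2 = 2, P'3 = 5, P'4 = 13, P'5 = 9

In OFB with a reused IV, both messages share the same keystream S_i, so C_i ⊕ C'_i = P_i ⊕ P'_i and thus P'_i = P_i ⊕ C_i ⊕ C'_i.
P'1: 6 ⊕ 5 ⊕ 0 = 3.
P'2: 3 ⊕ 7 ⊕ 6 = 2.
P'3: 15 ⊕ 14 ⊕ 4 = 5.
P'4: 10 ⊕ 12 ⊕ 11 = 13.
P'5: 15 ⊕ 0 ⊕ 6 = 9.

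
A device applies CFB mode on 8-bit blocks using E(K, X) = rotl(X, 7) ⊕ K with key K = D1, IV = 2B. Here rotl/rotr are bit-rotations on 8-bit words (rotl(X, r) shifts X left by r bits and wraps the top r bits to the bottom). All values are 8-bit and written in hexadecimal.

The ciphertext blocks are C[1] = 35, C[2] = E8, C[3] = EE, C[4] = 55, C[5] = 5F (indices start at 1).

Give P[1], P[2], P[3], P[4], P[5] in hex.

P[1] = 71, P[2] = A3, P[3] = 4B, P[4] = F3, P[5] = 24

CFB decryption: P_i = C_i ⊕ E(K, C_{i−1}), with C_{0} = IV.
P[1]: E(K, 2B) = 44; 35 ⊕ 44 = 71.
P[2]: E(K, 35) = 4B; E8 ⊕ 4B = A3.
P[3]: E(K, E8) = A5; EE ⊕ A5 = 4B.
P[4]: E(K, EE) = A6; 55 ⊕ A6 = F3.
P[5]: E(K, 55) = 7B; 5F ⊕ 7B = 24.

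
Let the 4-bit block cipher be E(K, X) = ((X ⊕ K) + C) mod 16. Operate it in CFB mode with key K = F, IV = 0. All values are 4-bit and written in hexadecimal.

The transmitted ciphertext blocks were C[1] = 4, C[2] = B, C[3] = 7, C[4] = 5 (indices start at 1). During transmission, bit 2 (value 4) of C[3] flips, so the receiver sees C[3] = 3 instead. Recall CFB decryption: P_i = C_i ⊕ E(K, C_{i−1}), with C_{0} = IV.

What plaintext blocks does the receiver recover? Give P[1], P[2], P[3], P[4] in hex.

Only C[3] changed, to 3. In CFB, a change in C_i flips the same bit in P_i and garbles P_{i+1}. Decrypting the received ciphertext:
P[1]: E(K, 0) = B; 4 ⊕ B = F.
P[2]: E(K, 4) = 7; B ⊕ 7 = C.
P[3]: E(K, B) = 0; 3 ⊕ 0 = 3.
P[4]: E(K, 3) = 8; 5 ⊕ 8 = D.
Blocks that differ from the original plaintext: P[3], P[4].

P[1] = F, P[2] = C, P[3] = 3, P[4] = D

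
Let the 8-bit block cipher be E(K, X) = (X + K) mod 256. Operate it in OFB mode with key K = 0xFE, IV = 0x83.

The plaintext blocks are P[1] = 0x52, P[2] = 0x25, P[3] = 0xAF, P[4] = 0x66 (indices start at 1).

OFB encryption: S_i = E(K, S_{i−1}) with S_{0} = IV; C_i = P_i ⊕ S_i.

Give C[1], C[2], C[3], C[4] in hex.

C[1] = 0xD3, C[2] = 0x5A, C[3] = 0xD2, C[4] = 0x1D

C[1]: S = E(K, 0x83) = 0x81; 0x52 ⊕ 0x81 = 0xD3.
C[2]: S = E(K, 0x81) = 0x7F; 0x25 ⊕ 0x7F = 0x5A.
C[3]: S = E(K, 0x7F) = 0x7D; 0xAF ⊕ 0x7D = 0xD2.
C[4]: S = E(K, 0x7D) = 0x7B; 0x66 ⊕ 0x7B = 0x1D.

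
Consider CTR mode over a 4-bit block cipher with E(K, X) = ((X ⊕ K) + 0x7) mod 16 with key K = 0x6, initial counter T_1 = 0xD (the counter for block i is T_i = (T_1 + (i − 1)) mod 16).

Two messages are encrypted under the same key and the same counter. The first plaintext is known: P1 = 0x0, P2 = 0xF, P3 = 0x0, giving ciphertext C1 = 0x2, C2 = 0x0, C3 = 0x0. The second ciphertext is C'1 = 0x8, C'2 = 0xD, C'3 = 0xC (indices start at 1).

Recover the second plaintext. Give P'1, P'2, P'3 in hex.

P'1 = 0xA, P'2 = 0x2, P'3 = 0xC

In CTR with a reused counter, both messages share the same keystream S_i, so C_i ⊕ C'_i = P_i ⊕ P'_i and thus P'_i = P_i ⊕ C_i ⊕ C'_i.
P'1: 0x0 ⊕ 0x2 ⊕ 0x8 = 0xA.
P'2: 0xF ⊕ 0x0 ⊕ 0xD = 0x2.
P'3: 0x0 ⊕ 0x0 ⊕ 0xC = 0xC.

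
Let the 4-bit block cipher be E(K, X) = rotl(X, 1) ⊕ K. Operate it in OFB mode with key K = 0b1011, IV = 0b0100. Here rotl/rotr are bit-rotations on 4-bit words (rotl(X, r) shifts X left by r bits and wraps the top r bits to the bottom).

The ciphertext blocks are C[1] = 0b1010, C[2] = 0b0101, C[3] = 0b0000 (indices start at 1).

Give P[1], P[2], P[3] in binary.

OFB decryption: S_i = E(K, S_{i−1}) with S_{0} = IV; P_i = C_i ⊕ S_i.
P[1]: S = E(K, 0b0100) = 0b0011; 0b1010 ⊕ 0b0011 = 0b1001.
P[2]: S = E(K, 0b0011) = 0b1101; 0b0101 ⊕ 0b1101 = 0b1000.
P[3]: S = E(K, 0b1101) = 0b0000; 0b0000 ⊕ 0b0000 = 0b0000.

P[1] = 0b1001, P[2] = 0b1000, P[3] = 0b0000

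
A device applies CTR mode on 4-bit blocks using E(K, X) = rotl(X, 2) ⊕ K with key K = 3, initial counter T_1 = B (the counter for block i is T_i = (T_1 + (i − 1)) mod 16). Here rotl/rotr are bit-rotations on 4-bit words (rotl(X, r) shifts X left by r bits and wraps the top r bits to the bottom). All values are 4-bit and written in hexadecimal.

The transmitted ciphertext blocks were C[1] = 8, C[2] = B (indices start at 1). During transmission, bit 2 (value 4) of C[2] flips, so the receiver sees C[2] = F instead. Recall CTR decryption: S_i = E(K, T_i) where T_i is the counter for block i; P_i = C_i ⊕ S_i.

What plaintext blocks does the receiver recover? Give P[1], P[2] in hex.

P[1] = 5, P[2] = F

Only C[2] changed, to F. In CTR, a change in C_i flips the same bit in P_i only; the keystream is unaffected. Decrypting the received ciphertext:
P[1]: T = B, S = E(K, T) = D; 8 ⊕ D = 5.
P[2]: T = C, S = E(K, T) = 0; F ⊕ 0 = F.
Blocks that differ from the original plaintext: P[2].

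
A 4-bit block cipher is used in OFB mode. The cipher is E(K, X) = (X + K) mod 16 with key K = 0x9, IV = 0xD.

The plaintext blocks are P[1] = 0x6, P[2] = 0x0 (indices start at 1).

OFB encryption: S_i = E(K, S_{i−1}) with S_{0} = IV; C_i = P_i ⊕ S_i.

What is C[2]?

C[2] = 0xF

C[1]: S = E(K, 0xD) = 0x6; 0x6 ⊕ 0x6 = 0x0.
C[2]: S = E(K, 0x6) = 0xF; 0x0 ⊕ 0xF = 0xF.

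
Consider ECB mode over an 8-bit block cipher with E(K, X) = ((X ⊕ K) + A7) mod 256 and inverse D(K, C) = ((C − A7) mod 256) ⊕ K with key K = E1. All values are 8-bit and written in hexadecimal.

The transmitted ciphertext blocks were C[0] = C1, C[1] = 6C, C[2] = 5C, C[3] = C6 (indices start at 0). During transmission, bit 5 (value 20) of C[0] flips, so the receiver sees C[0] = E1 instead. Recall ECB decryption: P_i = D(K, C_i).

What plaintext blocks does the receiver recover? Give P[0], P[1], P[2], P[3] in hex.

P[0] = DB, P[1] = 24, P[2] = 54, P[3] = FE

Only C[0] changed, to E1. In ECB, a change in C_i affects only P_i. Decrypting the received ciphertext:
P[0]: D(K, E1) = DB.
P[1]: D(K, 6C) = 24.
P[2]: D(K, 5C) = 54.
P[3]: D(K, C6) = FE.
Blocks that differ from the original plaintext: P[0].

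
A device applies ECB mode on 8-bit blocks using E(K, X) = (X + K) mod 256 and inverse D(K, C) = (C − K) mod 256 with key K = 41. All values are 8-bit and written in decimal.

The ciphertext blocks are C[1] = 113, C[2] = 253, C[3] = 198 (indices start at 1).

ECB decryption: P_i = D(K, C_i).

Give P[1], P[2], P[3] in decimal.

P[1]: D(K, 113) = 72.
P[2]: D(K, 253) = 212.
P[3]: D(K, 198) = 157.

P[1] = 72, P[2] = 212, P[3] = 157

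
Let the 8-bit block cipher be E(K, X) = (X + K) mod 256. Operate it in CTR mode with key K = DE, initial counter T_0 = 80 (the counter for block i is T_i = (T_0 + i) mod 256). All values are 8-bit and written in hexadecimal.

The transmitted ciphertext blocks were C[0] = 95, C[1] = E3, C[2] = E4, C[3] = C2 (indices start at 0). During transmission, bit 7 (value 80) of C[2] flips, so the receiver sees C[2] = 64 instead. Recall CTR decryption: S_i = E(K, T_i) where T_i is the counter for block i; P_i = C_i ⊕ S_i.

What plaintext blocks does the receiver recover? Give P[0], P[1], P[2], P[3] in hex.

P[0] = CB, P[1] = BC, P[2] = 04, P[3] = A3

Only C[2] changed, to 64. In CTR, a change in C_i flips the same bit in P_i only; the keystream is unaffected. Decrypting the received ciphertext:
P[0]: T = 80, S = E(K, T) = 5E; 95 ⊕ 5E = CB.
P[1]: T = 81, S = E(K, T) = 5F; E3 ⊕ 5F = BC.
P[2]: T = 82, S = E(K, T) = 60; 64 ⊕ 60 = 04.
P[3]: T = 83, S = E(K, T) = 61; C2 ⊕ 61 = A3.
Blocks that differ from the original plaintext: P[2].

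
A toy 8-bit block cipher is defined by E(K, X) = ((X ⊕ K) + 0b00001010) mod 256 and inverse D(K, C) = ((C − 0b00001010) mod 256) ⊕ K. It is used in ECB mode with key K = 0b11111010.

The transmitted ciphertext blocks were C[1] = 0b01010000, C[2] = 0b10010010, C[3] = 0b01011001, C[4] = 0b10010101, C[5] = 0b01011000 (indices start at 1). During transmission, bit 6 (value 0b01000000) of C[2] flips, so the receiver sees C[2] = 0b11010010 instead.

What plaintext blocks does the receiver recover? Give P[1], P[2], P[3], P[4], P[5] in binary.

ECB decryption: P_i = D(K, C_i).
Only C[2] changed, to 0b11010010. In ECB, a change in C_i affects only P_i. Decrypting the received ciphertext:
P[1]: D(K, 0b01010000) = 0b10111100.
P[2]: D(K, 0b11010010) = 0b00110010.
P[3]: D(K, 0b01011001) = 0b10110101.
P[4]: D(K, 0b10010101) = 0b01110001.
P[5]: D(K, 0b01011000) = 0b10110100.
Blocks that differ from the original plaintext: P[2].

P[1] = 0b10111100, P[2] = 0b00110010, P[3] = 0b10110101, P[4] = 0b01110001, P[5] = 0b10110100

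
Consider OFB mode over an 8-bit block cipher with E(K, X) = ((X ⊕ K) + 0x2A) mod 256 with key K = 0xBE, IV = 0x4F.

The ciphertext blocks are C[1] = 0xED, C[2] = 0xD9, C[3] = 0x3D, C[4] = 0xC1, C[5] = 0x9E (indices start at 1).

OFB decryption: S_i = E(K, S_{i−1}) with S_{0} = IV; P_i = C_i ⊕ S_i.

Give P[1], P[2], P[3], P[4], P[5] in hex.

P[1] = 0xF6, P[2] = 0x16, P[3] = 0xA6, P[4] = 0x8E, P[5] = 0x85

P[1]: S = E(K, 0x4F) = 0x1B; 0xED ⊕ 0x1B = 0xF6.
P[2]: S = E(K, 0x1B) = 0xCF; 0xD9 ⊕ 0xCF = 0x16.
P[3]: S = E(K, 0xCF) = 0x9B; 0x3D ⊕ 0x9B = 0xA6.
P[4]: S = E(K, 0x9B) = 0x4F; 0xC1 ⊕ 0x4F = 0x8E.
P[5]: S = E(K, 0x4F) = 0x1B; 0x9E ⊕ 0x1B = 0x85.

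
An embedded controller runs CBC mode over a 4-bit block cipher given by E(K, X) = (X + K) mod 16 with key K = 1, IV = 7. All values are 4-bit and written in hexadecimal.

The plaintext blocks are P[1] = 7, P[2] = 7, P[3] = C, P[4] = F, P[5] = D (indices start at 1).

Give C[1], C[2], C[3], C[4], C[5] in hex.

CBC encryption: C_i = E(K, P_i ⊕ C_{i−1}), with C_{0} = IV.
C[1]: P[1] ⊕ 7 = 0; E(K, 0) = 1.
C[2]: P[2] ⊕ 1 = 6; E(K, 6) = 7.
C[3]: P[3] ⊕ 7 = B; E(K, B) = C.
C[4]: P[4] ⊕ C = 3; E(K, 3) = 4.
C[5]: P[5] ⊕ 4 = 9; E(K, 9) = A.

C[1] = 1, C[2] = 7, C[3] = C, C[4] = 4, C[5] = A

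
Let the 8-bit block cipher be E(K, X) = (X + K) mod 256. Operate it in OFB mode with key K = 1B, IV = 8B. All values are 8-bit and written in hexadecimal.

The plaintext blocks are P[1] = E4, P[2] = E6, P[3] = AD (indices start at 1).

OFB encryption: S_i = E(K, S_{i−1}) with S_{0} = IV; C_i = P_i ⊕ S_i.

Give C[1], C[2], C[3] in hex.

C[1] = 42, C[2] = 27, C[3] = 71

C[1]: S = E(K, 8B) = A6; E4 ⊕ A6 = 42.
C[2]: S = E(K, A6) = C1; E6 ⊕ C1 = 27.
C[3]: S = E(K, C1) = DC; AD ⊕ DC = 71.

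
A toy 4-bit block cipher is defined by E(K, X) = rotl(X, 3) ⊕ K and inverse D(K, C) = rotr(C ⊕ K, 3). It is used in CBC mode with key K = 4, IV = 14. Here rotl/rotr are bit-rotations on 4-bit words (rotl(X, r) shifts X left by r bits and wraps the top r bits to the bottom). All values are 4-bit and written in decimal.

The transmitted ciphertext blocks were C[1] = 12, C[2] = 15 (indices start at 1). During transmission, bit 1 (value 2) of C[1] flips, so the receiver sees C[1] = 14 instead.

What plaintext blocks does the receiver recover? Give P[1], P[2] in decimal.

P[1] = 11, P[2] = 9

CBC decryption: P_i = D(K, C_i) ⊕ C_{i−1}, with C_{0} = IV.
Only C[1] changed, to 14. In CBC, a change in C_i garbles P_i and flips the same bit in P_{i+1}. Decrypting the received ciphertext:
P[1]: D(K, 14) = 5; 5 ⊕ 14 = 11.
P[2]: D(K, 15) = 7; 7 ⊕ 14 = 9.
Blocks that differ from the original plaintext: P[1], P[2].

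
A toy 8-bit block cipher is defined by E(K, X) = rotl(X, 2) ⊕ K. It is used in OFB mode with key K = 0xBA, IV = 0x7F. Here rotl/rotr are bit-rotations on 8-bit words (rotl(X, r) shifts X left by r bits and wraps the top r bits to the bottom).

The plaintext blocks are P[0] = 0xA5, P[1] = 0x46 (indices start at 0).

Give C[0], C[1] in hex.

C[0] = 0xE2, C[1] = 0xE1

OFB encryption: S_i = E(K, S_{i−1}) with S_{−1} = IV; C_i = P_i ⊕ S_i.
C[0]: S = E(K, 0x7F) = 0x47; 0xA5 ⊕ 0x47 = 0xE2.
C[1]: S = E(K, 0x47) = 0xA7; 0x46 ⊕ 0xA7 = 0xE1.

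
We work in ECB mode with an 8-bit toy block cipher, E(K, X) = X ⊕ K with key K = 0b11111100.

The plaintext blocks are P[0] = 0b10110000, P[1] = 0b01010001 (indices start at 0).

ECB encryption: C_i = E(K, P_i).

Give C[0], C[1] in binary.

C[0] = 0b01001100, C[1] = 0b10101101

C[0]: E(K, 0b10110000) = 0b01001100.
C[1]: E(K, 0b01010001) = 0b10101101.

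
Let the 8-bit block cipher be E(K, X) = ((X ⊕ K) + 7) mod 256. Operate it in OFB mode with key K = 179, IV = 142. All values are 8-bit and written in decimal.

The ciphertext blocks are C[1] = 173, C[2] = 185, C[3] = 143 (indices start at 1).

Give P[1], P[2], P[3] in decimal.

P[1] = 233, P[2] = 71, P[3] = 219

OFB decryption: S_i = E(K, S_{i−1}) with S_{0} = IV; P_i = C_i ⊕ S_i.
P[1]: S = E(K, 142) = 68; 173 ⊕ 68 = 233.
P[2]: S = E(K, 68) = 254; 185 ⊕ 254 = 71.
P[3]: S = E(K, 254) = 84; 143 ⊕ 84 = 219.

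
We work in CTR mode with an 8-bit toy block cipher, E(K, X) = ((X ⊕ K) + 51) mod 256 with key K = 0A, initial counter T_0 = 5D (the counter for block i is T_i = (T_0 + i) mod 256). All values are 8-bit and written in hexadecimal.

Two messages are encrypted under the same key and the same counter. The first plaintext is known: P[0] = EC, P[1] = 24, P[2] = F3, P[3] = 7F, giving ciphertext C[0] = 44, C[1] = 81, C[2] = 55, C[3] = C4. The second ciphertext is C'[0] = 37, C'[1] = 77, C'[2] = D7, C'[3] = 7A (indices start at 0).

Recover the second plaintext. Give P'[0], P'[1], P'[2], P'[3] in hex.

In CTR with a reused counter, both messages share the same keystream S_i, so C_i ⊕ C'_i = P_i ⊕ P'_i and thus P'_i = P_i ⊕ C_i ⊕ C'_i.
P'[0]: EC ⊕ 44 ⊕ 37 = 9F.
P'[1]: 24 ⊕ 81 ⊕ 77 = D2.
P'[2]: F3 ⊕ 55 ⊕ D7 = 71.
P'[3]: 7F ⊕ C4 ⊕ 7A = C1.

P'[0] = 9F, P'[1] = D2, P'[2] = 71, P'[3] = C1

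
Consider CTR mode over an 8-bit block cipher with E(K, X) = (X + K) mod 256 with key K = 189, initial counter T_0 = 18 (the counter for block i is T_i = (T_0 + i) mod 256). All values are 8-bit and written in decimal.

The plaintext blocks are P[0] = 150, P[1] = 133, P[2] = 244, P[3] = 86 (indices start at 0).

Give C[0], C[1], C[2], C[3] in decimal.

C[0] = 89, C[1] = 85, C[2] = 37, C[3] = 132

CTR encryption: S_i = E(K, T_i) where T_i is the counter for block i; C_i = P_i ⊕ S_i.
C[0]: T = 18, S = E(K, T) = 207; 150 ⊕ 207 = 89.
C[1]: T = 19, S = E(K, T) = 208; 133 ⊕ 208 = 85.
C[2]: T = 20, S = E(K, T) = 209; 244 ⊕ 209 = 37.
C[3]: T = 21, S = E(K, T) = 210; 86 ⊕ 210 = 132.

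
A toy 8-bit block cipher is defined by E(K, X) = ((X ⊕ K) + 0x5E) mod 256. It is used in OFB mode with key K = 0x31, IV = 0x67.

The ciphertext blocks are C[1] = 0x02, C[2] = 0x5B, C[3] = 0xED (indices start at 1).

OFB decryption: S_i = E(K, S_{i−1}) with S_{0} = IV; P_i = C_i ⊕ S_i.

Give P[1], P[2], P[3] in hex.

P[1]: S = E(K, 0x67) = 0xB4; 0x02 ⊕ 0xB4 = 0xB6.
P[2]: S = E(K, 0xB4) = 0xE3; 0x5B ⊕ 0xE3 = 0xB8.
P[3]: S = E(K, 0xE3) = 0x30; 0xED ⊕ 0x30 = 0xDD.

P[1] = 0xB6, P[2] = 0xB8, P[3] = 0xDD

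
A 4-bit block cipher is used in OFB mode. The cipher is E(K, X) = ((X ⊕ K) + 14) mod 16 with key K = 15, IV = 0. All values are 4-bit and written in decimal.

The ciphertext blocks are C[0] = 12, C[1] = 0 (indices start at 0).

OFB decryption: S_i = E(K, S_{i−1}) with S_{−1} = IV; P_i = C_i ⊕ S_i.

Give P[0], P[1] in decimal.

P[0] = 1, P[1] = 0

P[0]: S = E(K, 0) = 13; 12 ⊕ 13 = 1.
P[1]: S = E(K, 13) = 0; 0 ⊕ 0 = 0.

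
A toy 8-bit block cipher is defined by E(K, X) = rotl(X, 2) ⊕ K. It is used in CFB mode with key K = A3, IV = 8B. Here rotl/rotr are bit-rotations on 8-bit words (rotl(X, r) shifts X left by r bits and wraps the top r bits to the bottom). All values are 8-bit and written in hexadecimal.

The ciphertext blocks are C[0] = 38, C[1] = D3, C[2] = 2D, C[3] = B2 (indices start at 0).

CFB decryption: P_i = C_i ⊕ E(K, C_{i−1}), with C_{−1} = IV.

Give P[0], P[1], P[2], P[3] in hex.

P[0]: E(K, 8B) = 8D; 38 ⊕ 8D = B5.
P[1]: E(K, 38) = 43; D3 ⊕ 43 = 90.
P[2]: E(K, D3) = EC; 2D ⊕ EC = C1.
P[3]: E(K, 2D) = 17; B2 ⊕ 17 = A5.

P[0] = B5, P[1] = 90, P[2] = C1, P[3] = A5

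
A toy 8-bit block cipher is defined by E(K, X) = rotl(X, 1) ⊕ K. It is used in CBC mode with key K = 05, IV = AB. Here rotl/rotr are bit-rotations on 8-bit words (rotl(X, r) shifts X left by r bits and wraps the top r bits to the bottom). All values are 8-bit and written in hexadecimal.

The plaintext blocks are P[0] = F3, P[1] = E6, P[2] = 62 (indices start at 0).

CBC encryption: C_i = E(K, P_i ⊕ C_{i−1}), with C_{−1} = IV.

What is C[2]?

C[2] = 86

C[0]: P[0] ⊕ AB = 58; E(K, 58) = B5.
C[1]: P[1] ⊕ B5 = 53; E(K, 53) = A3.
C[2]: P[2] ⊕ A3 = C1; E(K, C1) = 86.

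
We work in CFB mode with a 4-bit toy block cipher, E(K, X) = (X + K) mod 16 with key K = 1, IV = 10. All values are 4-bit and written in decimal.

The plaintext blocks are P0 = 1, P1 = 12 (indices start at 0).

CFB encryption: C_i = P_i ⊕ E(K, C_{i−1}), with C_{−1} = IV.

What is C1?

C1 = 7

C0: E(K, 10) = 11; 1 ⊕ 11 = 10.
C1: E(K, 10) = 11; 12 ⊕ 11 = 7.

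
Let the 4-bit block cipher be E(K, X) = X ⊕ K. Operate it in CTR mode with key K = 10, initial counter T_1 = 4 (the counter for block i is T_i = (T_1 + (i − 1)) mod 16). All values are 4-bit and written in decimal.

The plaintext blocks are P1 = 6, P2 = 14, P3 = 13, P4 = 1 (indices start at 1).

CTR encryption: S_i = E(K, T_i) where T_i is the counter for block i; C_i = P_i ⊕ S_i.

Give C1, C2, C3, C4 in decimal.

C1 = 8, C2 = 1, C3 = 1, C4 = 12

C1: T = 4, S = E(K, T) = 14; 6 ⊕ 14 = 8.
C2: T = 5, S = E(K, T) = 15; 14 ⊕ 15 = 1.
C3: T = 6, S = E(K, T) = 12; 13 ⊕ 12 = 1.
C4: T = 7, S = E(K, T) = 13; 1 ⊕ 13 = 12.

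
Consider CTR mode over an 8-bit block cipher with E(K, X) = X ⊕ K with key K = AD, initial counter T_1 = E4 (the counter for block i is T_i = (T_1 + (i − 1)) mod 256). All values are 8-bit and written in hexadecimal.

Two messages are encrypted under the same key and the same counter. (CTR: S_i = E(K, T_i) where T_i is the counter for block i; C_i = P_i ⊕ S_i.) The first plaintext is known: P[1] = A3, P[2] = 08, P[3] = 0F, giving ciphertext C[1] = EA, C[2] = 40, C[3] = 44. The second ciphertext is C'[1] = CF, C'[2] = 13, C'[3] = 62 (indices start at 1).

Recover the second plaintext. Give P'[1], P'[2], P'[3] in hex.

In CTR with a reused counter, both messages share the same keystream S_i, so C_i ⊕ C'_i = P_i ⊕ P'_i and thus P'_i = P_i ⊕ C_i ⊕ C'_i.
P'[1]: A3 ⊕ EA ⊕ CF = 86.
P'[2]: 08 ⊕ 40 ⊕ 13 = 5B.
P'[3]: 0F ⊕ 44 ⊕ 62 = 29.

P'[1] = 86, P'[2] = 5B, P'[3] = 29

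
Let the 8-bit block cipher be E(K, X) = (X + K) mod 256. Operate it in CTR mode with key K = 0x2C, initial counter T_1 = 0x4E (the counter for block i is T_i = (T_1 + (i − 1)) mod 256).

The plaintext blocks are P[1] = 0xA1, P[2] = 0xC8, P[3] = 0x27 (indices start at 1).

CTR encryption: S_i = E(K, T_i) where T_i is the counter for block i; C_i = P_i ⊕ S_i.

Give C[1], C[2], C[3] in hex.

C[1]: T = 0x4E, S = E(K, T) = 0x7A; 0xA1 ⊕ 0x7A = 0xDB.
C[2]: T = 0x4F, S = E(K, T) = 0x7B; 0xC8 ⊕ 0x7B = 0xB3.
C[3]: T = 0x50, S = E(K, T) = 0x7C; 0x27 ⊕ 0x7C = 0x5B.

C[1] = 0xDB, C[2] = 0xB3, C[3] = 0x5B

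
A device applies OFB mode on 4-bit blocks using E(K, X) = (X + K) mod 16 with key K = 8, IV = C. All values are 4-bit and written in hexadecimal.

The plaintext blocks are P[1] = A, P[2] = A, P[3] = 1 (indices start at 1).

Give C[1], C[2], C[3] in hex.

OFB encryption: S_i = E(K, S_{i−1}) with S_{0} = IV; C_i = P_i ⊕ S_i.
C[1]: S = E(K, C) = 4; A ⊕ 4 = E.
C[2]: S = E(K, 4) = C; A ⊕ C = 6.
C[3]: S = E(K, C) = 4; 1 ⊕ 4 = 5.

C[1] = E, C[2] = 6, C[3] = 5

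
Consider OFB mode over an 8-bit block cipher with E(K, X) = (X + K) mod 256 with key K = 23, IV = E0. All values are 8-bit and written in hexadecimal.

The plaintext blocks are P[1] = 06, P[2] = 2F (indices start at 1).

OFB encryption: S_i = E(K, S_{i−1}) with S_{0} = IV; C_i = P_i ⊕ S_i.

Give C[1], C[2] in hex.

C[1]: S = E(K, E0) = 03; 06 ⊕ 03 = 05.
C[2]: S = E(K, 03) = 26; 2F ⊕ 26 = 09.

C[1] = 05, C[2] = 09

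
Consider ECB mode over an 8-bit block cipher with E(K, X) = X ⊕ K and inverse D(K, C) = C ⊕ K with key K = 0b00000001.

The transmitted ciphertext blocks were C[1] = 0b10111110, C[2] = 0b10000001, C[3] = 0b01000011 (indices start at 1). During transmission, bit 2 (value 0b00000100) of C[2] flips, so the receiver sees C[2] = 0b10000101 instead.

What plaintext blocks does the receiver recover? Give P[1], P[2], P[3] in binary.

P[1] = 0b10111111, P[2] = 0b10000100, P[3] = 0b01000010

ECB decryption: P_i = D(K, C_i).
Only C[2] changed, to 0b10000101. In ECB, a change in C_i affects only P_i. Decrypting the received ciphertext:
P[1]: D(K, 0b10111110) = 0b10111111.
P[2]: D(K, 0b10000101) = 0b10000100.
P[3]: D(K, 0b01000011) = 0b01000010.
Blocks that differ from the original plaintext: P[2].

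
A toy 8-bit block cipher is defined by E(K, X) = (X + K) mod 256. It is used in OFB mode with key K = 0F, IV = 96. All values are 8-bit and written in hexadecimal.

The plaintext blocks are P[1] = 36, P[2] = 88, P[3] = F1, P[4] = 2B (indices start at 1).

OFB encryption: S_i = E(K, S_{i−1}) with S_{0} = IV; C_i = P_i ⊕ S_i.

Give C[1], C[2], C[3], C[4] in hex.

C[1] = 93, C[2] = 3C, C[3] = 32, C[4] = F9

C[1]: S = E(K, 96) = A5; 36 ⊕ A5 = 93.
C[2]: S = E(K, A5) = B4; 88 ⊕ B4 = 3C.
C[3]: S = E(K, B4) = C3; F1 ⊕ C3 = 32.
C[4]: S = E(K, C3) = D2; 2B ⊕ D2 = F9.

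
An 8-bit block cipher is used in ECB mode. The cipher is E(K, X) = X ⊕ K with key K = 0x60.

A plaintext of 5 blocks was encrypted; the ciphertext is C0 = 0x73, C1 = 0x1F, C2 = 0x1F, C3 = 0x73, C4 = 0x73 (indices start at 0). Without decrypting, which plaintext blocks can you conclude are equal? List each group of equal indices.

ECB encrypts each block independently with the same key, so equal ciphertext blocks imply equal plaintext blocks.
C0 = C3 = C4 = 0x73, so P0 = P3 = P4.
C1 = C2 = 0x1F, so P1 = P2.

P0 = P3 = P4; P1 = P2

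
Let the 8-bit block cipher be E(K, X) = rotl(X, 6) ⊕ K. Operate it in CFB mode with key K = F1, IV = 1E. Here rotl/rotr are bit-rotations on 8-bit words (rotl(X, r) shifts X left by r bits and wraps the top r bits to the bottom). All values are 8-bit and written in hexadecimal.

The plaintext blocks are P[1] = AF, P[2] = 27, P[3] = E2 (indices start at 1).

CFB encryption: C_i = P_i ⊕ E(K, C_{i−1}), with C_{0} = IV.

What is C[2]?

C[1]: E(K, 1E) = 76; AF ⊕ 76 = D9.
C[2]: E(K, D9) = 87; 27 ⊕ 87 = A0.

C[2] = A0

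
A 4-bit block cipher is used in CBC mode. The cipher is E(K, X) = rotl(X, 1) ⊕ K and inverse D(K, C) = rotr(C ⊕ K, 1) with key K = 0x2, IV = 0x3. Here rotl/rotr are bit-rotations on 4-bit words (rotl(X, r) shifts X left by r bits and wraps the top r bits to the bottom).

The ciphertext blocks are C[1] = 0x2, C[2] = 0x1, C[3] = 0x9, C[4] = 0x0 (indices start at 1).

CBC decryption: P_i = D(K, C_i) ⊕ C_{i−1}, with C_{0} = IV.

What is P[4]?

P[4]: D(K, 0x0) = 0x1; 0x1 ⊕ 0x9 = 0x8.

P[4] = 0x8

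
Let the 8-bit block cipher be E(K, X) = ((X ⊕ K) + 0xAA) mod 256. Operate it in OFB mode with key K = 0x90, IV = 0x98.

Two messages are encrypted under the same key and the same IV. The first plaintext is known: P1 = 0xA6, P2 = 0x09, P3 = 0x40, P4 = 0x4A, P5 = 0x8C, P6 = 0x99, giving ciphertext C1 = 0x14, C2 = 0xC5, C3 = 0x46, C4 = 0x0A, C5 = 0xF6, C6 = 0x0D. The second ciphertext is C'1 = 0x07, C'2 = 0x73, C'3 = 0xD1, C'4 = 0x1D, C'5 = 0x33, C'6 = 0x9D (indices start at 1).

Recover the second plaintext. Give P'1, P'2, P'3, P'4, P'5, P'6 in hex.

P'1 = 0xB5, P'2 = 0xBF, P'3 = 0xD7, P'4 = 0x5D, P'5 = 0x49, P'6 = 0x09

In OFB with a reused IV, both messages share the same keystream S_i, so C_i ⊕ C'_i = P_i ⊕ P'_i and thus P'_i = P_i ⊕ C_i ⊕ C'_i.
P'1: 0xA6 ⊕ 0x14 ⊕ 0x07 = 0xB5.
P'2: 0x09 ⊕ 0xC5 ⊕ 0x73 = 0xBF.
P'3: 0x40 ⊕ 0x46 ⊕ 0xD1 = 0xD7.
P'4: 0x4A ⊕ 0x0A ⊕ 0x1D = 0x5D.
P'5: 0x8C ⊕ 0xF6 ⊕ 0x33 = 0x49.
P'6: 0x99 ⊕ 0x0D ⊕ 0x9D = 0x09.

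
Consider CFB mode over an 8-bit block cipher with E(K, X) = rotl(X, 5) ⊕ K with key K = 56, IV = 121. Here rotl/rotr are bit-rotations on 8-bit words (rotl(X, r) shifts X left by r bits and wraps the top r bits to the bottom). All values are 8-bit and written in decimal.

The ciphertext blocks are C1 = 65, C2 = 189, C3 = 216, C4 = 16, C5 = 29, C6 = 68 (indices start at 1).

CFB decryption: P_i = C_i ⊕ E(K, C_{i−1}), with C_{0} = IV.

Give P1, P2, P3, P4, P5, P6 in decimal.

P1: E(K, 121) = 23; 65 ⊕ 23 = 86.
P2: E(K, 65) = 16; 189 ⊕ 16 = 173.
P3: E(K, 189) = 143; 216 ⊕ 143 = 87.
P4: E(K, 216) = 35; 16 ⊕ 35 = 51.
P5: E(K, 16) = 58; 29 ⊕ 58 = 39.
P6: E(K, 29) = 155; 68 ⊕ 155 = 223.

P1 = 86, P2 = 173, P3 = 87, P4 = 51, P5 = 39, P6 = 223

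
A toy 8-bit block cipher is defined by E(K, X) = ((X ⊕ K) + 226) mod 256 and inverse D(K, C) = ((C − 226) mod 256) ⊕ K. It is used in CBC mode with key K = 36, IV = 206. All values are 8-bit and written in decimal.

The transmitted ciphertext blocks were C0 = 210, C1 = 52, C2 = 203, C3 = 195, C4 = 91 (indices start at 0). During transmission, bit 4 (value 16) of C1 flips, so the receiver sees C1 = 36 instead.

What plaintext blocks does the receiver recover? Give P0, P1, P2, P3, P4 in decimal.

P0 = 26, P1 = 180, P2 = 233, P3 = 14, P4 = 158

CBC decryption: P_i = D(K, C_i) ⊕ C_{i−1}, with C_{−1} = IV.
Only C1 changed, to 36. In CBC, a change in C_i garbles P_i and flips the same bit in P_{i+1}. Decrypting the received ciphertext:
P0: D(K, 210) = 212; 212 ⊕ 206 = 26.
P1: D(K, 36) = 102; 102 ⊕ 210 = 180.
P2: D(K, 203) = 205; 205 ⊕ 36 = 233.
P3: D(K, 195) = 197; 197 ⊕ 203 = 14.
P4: D(K, 91) = 93; 93 ⊕ 195 = 158.
Blocks that differ from the original plaintext: P1, P2.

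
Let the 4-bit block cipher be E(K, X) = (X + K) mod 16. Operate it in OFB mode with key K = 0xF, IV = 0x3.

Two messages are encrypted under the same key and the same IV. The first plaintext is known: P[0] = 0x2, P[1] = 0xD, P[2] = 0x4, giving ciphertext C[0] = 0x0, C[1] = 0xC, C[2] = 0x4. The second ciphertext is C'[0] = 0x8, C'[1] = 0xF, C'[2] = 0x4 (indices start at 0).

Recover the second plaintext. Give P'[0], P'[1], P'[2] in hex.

In OFB with a reused IV, both messages share the same keystream S_i, so C_i ⊕ C'_i = P_i ⊕ P'_i and thus P'_i = P_i ⊕ C_i ⊕ C'_i.
P'[0]: 0x2 ⊕ 0x0 ⊕ 0x8 = 0xA.
P'[1]: 0xD ⊕ 0xC ⊕ 0xF = 0xE.
P'[2]: 0x4 ⊕ 0x4 ⊕ 0x4 = 0x4.

P'[0] = 0xA, P'[1] = 0xE, P'[2] = 0x4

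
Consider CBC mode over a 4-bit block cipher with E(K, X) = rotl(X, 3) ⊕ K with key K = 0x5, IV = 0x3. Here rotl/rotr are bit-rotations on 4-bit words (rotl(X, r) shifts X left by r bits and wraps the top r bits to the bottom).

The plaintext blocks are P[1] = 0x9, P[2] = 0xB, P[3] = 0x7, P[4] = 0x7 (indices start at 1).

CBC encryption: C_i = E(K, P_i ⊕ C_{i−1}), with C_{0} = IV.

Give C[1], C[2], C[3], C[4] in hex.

C[1] = 0x0, C[2] = 0x8, C[3] = 0xA, C[4] = 0xB

C[1]: P[1] ⊕ 0x3 = 0xA; E(K, 0xA) = 0x0.
C[2]: P[2] ⊕ 0x0 = 0xB; E(K, 0xB) = 0x8.
C[3]: P[3] ⊕ 0x8 = 0xF; E(K, 0xF) = 0xA.
C[4]: P[4] ⊕ 0xA = 0xD; E(K, 0xD) = 0xB.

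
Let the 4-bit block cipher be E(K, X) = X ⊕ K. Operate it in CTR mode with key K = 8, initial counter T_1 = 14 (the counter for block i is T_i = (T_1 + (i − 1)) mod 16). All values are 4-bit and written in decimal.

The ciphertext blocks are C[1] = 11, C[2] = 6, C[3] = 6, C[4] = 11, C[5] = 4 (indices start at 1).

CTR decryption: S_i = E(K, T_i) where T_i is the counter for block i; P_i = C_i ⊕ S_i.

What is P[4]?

P[4]: T = 1, S = E(K, T) = 9; 11 ⊕ 9 = 2.

P[4] = 2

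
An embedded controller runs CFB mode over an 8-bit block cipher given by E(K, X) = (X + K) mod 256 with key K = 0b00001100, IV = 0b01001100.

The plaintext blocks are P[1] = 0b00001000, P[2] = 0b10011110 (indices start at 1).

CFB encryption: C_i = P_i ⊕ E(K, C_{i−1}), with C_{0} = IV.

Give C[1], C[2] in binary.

C[1] = 0b01010000, C[2] = 0b11000010

C[1]: E(K, 0b01001100) = 0b01011000; 0b00001000 ⊕ 0b01011000 = 0b01010000.
C[2]: E(K, 0b01010000) = 0b01011100; 0b10011110 ⊕ 0b01011100 = 0b11000010.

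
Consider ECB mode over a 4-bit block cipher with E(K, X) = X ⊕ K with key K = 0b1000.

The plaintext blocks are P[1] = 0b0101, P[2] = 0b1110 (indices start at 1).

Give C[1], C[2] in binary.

C[1] = 0b1101, C[2] = 0b0110

ECB encryption: C_i = E(K, P_i).
C[1]: E(K, 0b0101) = 0b1101.
C[2]: E(K, 0b1110) = 0b0110.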